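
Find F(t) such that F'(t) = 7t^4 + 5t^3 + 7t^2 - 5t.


Reverse power rule on each term:
  ∫ 7t^4 dt = (7/5)t^5
  ∫ 5t^3 dt = (5/4)t^4
  ∫ 7t^2 dt = (7/3)t^3
  ∫ -5t dt = -(5/2)t^2
F(t) = (7/5)t^5 + (5/4)t^4 + (7/3)t^3 - (5/2)t^2 + C


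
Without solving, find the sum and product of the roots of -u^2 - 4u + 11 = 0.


For au^2+bu+c=0: sum = -b/a, product = c/a.
a=-1, b=-4, c=11
Sum = -(-4)/-1 = -4
Product = (11)/-1 = -11


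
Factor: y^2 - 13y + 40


Roots satisfy r1 + r2 = -b/a = 13 and r1*r2 = c/a = 40.
So r1 = 5, r2 = 8.
y^2 - 13y + 40 = (y - r1)(y - r2) = (y - 5)(y - 8)


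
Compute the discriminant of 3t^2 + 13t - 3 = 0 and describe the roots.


D = b^2 - 4ac = (13)^2 - 4(3)(-3) = 169 + 36 = 205
Since D > 0: two distinct irrational roots


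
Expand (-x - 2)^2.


Expand (-x - 2)^2 by repeated multiplication:
= x^2 + 4x + 4


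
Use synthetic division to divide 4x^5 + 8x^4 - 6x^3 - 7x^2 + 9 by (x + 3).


Synthetic division with c = -3. Coefficients: 4, 8, -6, -7, 0, 9
Bring down 4.
  4 * -3 = -12; -12 + 8 = -4
  -4 * -3 = 12; 12 - 6 = 6
  6 * -3 = -18; -18 - 7 = -25
  -25 * -3 = 75; 75 + 0 = 75
  75 * -3 = -225; -225 + 9 = -216
Quotient: 4x^4 - 4x^3 + 6x^2 - 25x + 75, Remainder: -216


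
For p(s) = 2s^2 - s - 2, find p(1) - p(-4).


p(1) = -1
p(-4) = 34
p(1) - p(-4) = -1 - 34 = -35


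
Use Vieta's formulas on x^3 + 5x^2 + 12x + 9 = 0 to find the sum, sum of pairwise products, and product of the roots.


Monic cubic x^3+bx^2+cx+d=0: sum=-b, pairwise sum=c, product=-d.
b=5, c=12, d=9
r1+r2+r3 = -5
r1r2+r1r3+r2r3 = 12
r1r2r3 = -9


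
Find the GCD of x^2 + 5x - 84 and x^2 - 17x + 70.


Factor each:
  x^2 + 5x - 84 = (x - 7)(x + 12)
  x^2 - 17x + 70 = (x - 7)(x - 10)
Common monic factor: x - 7


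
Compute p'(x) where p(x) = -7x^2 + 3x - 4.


Apply the power rule term by term:
  d/dx(-7x^2) = -14x
  d/dx(3x) = 3
  d/dx(-4) = 0
p'(x) = -14x + 3


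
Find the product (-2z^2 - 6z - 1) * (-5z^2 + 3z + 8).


Distribute each term of the first polynomial:
  (-2z^2)(-5z^2 + 3z + 8) = 10z^4 - 6z^3 - 16z^2
  (-6z)(-5z^2 + 3z + 8) = 30z^3 - 18z^2 - 48z
  (-1)(-5z^2 + 3z + 8) = 5z^2 - 3z - 8
Sum: 10z^4 + 24z^3 - 29z^2 - 51z - 8


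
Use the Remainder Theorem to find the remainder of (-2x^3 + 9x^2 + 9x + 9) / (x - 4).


By the Remainder Theorem, the remainder equals p(4):
  -2*(4)^3 = -128
  9*(4)^2 = 144
  9*(4)^1 = 36
  constant: 9
Sum: -128 + 144 + 36 + 9 = 61


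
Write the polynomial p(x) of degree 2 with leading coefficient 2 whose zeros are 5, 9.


p(x) = 2(x - 5)(x - 9)
Expand: 2x^2 - 28x + 90


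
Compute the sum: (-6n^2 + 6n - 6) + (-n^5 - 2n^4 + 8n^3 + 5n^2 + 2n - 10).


Align terms by degree and add:
  -6n^2 + 6n - 6
  -n^5 - 2n^4 + 8n^3 + 5n^2 + 2n - 10
= -n^5 - 2n^4 + 8n^3 - n^2 + 8n - 16


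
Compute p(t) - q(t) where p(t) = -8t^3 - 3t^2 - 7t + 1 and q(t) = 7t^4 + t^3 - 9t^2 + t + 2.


Distribute the minus sign:
  (-8t^3 - 3t^2 - 7t + 1)
- (7t^4 + t^3 - 9t^2 + t + 2)
Negate second polynomial: -7t^4 - t^3 + 9t^2 - t - 2
Add: -7t^4 - 9t^3 + 6t^2 - 8t - 1


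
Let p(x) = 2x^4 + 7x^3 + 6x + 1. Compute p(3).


Using direct substitution:
  2 * (3)^4 = 162
  7 * (3)^3 = 189
  0 * (3)^2 = 0
  6 * (3)^1 = 18
  constant: 1
Sum = 162 + 189 + 0 + 18 + 1 = 370


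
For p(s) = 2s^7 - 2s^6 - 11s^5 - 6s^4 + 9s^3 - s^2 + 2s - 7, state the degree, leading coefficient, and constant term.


Highest power of s is 7, with coefficient 2. Constant term is -7.
Degree = 7, leading coefficient = 2, constant term = -7


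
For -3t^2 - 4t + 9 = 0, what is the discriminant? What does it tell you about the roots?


D = b^2 - 4ac = (-4)^2 - 4(-3)(9) = 16 + 108 = 124
Since D > 0: two distinct irrational roots


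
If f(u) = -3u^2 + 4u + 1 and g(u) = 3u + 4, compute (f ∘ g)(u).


Substitute g(u) into f:
f(g(u)) = -3*(3u + 4)^2 + 4*(3u + 4) + 1
(3u + 4)^2 = 9u^2 + 24u + 16
Expand and combine: -27u^2 - 60u - 31


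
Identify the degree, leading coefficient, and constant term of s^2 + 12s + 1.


Highest power of s is 2, with coefficient 1. Constant term is 1.
Degree = 2, leading coefficient = 1, constant term = 1


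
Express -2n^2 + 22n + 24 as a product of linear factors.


Roots satisfy r1 + r2 = -b/a = 11 and r1*r2 = c/a = -12.
So r1 = 12, r2 = -1.
-2n^2 + 22n + 24 = -2(n - r1)(n - r2) = -2(n - 12)(n + 1)


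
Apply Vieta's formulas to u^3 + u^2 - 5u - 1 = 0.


Monic cubic u^3+bu^2+cu+d=0: sum=-b, pairwise sum=c, product=-d.
b=1, c=-5, d=-1
r1+r2+r3 = -1
r1r2+r1r3+r2r3 = -5
r1r2r3 = 1


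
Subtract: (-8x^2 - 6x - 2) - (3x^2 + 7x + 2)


Distribute the minus sign:
  (-8x^2 - 6x - 2)
- (3x^2 + 7x + 2)
Negate second polynomial: -3x^2 - 7x - 2
Add: -11x^2 - 13x - 4


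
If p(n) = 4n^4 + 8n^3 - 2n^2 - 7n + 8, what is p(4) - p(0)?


p(4) = 1484
p(0) = 8
p(4) - p(0) = 1484 - 8 = 1476


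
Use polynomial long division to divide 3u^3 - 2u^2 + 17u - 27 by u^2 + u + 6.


(3u^3 - 2u^2 + 17u - 27) / (u^2 + u + 6)
Step 1: 3u * (u^2 + u + 6) = 3u^3 + 3u^2 + 18u; subtract.
Step 2: -5 * (u^2 + u + 6) = -5u^2 - 5u - 30; subtract.
Quotient: 3u - 5, Remainder: 4u + 3


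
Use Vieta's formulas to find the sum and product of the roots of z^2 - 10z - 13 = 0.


For az^2+bz+c=0: sum = -b/a, product = c/a.
a=1, b=-10, c=-13
Sum = -(-10)/1 = 10
Product = (-13)/1 = -13


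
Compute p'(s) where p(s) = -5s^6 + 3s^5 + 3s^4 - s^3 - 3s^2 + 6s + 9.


Apply the power rule term by term:
  d/ds(-5s^6) = -30s^5
  d/ds(3s^5) = 15s^4
  d/ds(3s^4) = 12s^3
  d/ds(-s^3) = -3s^2
  d/ds(-3s^2) = -6s
  d/ds(6s) = 6
  d/ds(9) = 0
p'(s) = -30s^5 + 15s^4 + 12s^3 - 3s^2 - 6s + 6


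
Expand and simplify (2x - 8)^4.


Expand (2x - 8)^4 by repeated multiplication:
  (2x - 8)^2 = 4x^2 - 32x + 64
  (2x - 8)^3 = 8x^3 - 96x^2 + 384x - 512
= 16x^4 - 256x^3 + 1536x^2 - 4096x + 4096


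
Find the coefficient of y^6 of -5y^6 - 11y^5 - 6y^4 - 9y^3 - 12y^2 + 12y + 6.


Read off the coefficient of y^6: -5


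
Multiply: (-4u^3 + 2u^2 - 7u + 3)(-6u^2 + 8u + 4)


Distribute each term of the first polynomial:
  (-4u^3)(-6u^2 + 8u + 4) = 24u^5 - 32u^4 - 16u^3
  (2u^2)(-6u^2 + 8u + 4) = -12u^4 + 16u^3 + 8u^2
  (-7u)(-6u^2 + 8u + 4) = 42u^3 - 56u^2 - 28u
  (3)(-6u^2 + 8u + 4) = -18u^2 + 24u + 12
Sum: 24u^5 - 44u^4 + 42u^3 - 66u^2 - 4u + 12


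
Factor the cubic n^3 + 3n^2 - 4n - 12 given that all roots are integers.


Try integer roots (divisors of -12). n=2: p(2)=0.
Divide out (n - 2): quotient is n^2 + 5n + 6.
Factor the quadratic: (n + 3)(n + 2)
Result: (n - 2)(n + 3)(n + 2)


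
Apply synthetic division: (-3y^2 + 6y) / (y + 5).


Synthetic division with c = -5. Coefficients: -3, 6, 0
Bring down -3.
  -3 * -5 = 15; 15 + 6 = 21
  21 * -5 = -105; -105 + 0 = -105
Quotient: -3y + 21, Remainder: -105


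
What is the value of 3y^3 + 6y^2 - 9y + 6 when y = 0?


Using direct substitution:
  3 * (0)^3 = 0
  6 * (0)^2 = 0
  -9 * (0)^1 = 0
  constant: 6
Sum = 0 + 0 + 0 + 6 = 6


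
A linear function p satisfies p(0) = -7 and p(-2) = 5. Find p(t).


p(t) = mt + b. Using p(0)=-7, p(-2)=5:
m = (-7 - 5)/(0 + 2) = -12/2 = -6
b = -7 - m*(0) = -7 = -7
p(t) = -6t - 7


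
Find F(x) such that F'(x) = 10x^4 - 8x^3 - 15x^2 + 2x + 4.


Reverse power rule on each term:
  ∫ 10x^4 dx = 2x^5
  ∫ -8x^3 dx = -2x^4
  ∫ -15x^2 dx = -5x^3
  ∫ 2x dx = x^2
  ∫ 4 dx = 4x
F(x) = 2x^5 - 2x^4 - 5x^3 + x^2 + 4x + C


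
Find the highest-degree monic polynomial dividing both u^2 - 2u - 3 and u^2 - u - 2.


Factor each:
  u^2 - 2u - 3 = (u + 1)(u - 3)
  u^2 - u - 2 = (u + 1)(u - 2)
Common monic factor: u + 1


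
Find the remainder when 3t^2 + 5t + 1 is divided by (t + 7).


By the Remainder Theorem, the remainder equals p(-7):
  3*(-7)^2 = 147
  5*(-7)^1 = -35
  constant: 1
Sum: 147 - 35 + 1 = 113


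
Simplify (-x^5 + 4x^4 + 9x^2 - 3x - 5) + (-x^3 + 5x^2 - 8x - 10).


Align terms by degree and add:
  -x^5 + 4x^4 + 9x^2 - 3x - 5
  -x^3 + 5x^2 - 8x - 10
= -x^5 + 4x^4 - x^3 + 14x^2 - 11x - 15


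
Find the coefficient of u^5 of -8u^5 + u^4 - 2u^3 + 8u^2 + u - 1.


Read off the coefficient of u^5: -8


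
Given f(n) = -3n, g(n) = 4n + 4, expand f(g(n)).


Substitute g(n) into f:
f(g(n)) = -3*(4n + 4)
Expand and combine: -12n - 12


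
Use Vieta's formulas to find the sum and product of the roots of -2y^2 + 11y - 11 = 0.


For ay^2+by+c=0: sum = -b/a, product = c/a.
a=-2, b=11, c=-11
Sum = -(11)/-2 = 11/2
Product = (-11)/-2 = 11/2


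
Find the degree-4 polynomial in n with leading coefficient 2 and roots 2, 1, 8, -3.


p(n) = 2(n - 2)(n - 1)(n - 8)(n + 3)
Expand: 2n^4 - 16n^3 - 14n^2 + 124n - 96


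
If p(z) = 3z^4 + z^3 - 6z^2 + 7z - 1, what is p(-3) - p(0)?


p(-3) = 140
p(0) = -1
p(-3) - p(0) = 140 + 1 = 141


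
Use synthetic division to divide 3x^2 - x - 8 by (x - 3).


Synthetic division with c = 3. Coefficients: 3, -1, -8
Bring down 3.
  3 * 3 = 9; 9 - 1 = 8
  8 * 3 = 24; 24 - 8 = 16
Quotient: 3x + 8, Remainder: 16


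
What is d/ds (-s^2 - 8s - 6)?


Apply the power rule term by term:
  d/ds(-s^2) = -2s
  d/ds(-8s) = -8
  d/ds(-6) = 0
p'(s) = -2s - 8


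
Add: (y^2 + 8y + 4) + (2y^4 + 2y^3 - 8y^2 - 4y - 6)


Align terms by degree and add:
  y^2 + 8y + 4
+ 2y^4 + 2y^3 - 8y^2 - 4y - 6
= 2y^4 + 2y^3 - 7y^2 + 4y - 2


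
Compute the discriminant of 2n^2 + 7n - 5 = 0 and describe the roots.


D = b^2 - 4ac = (7)^2 - 4(2)(-5) = 49 + 40 = 89
Since D > 0: two distinct irrational roots


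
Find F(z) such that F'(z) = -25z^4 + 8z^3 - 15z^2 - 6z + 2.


Reverse power rule on each term:
  ∫ -25z^4 dz = -5z^5
  ∫ 8z^3 dz = 2z^4
  ∫ -15z^2 dz = -5z^3
  ∫ -6z dz = -3z^2
  ∫ 2 dz = 2z
F(z) = -5z^5 + 2z^4 - 5z^3 - 3z^2 + 2z + C


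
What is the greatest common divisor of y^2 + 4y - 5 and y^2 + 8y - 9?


Factor each:
  y^2 + 4y - 5 = (y - 1)(y + 5)
  y^2 + 8y - 9 = (y - 1)(y + 9)
Common monic factor: y - 1


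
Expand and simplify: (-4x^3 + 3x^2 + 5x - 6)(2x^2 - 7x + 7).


Distribute each term of the first polynomial:
  (-4x^3)(2x^2 - 7x + 7) = -8x^5 + 28x^4 - 28x^3
  (3x^2)(2x^2 - 7x + 7) = 6x^4 - 21x^3 + 21x^2
  (5x)(2x^2 - 7x + 7) = 10x^3 - 35x^2 + 35x
  (-6)(2x^2 - 7x + 7) = -12x^2 + 42x - 42
Sum: -8x^5 + 34x^4 - 39x^3 - 26x^2 + 77x - 42


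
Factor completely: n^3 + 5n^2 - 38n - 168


Try integer roots (divisors of -168). n=-7: p(-7)=0.
Divide out (n + 7): quotient is n^2 - 2n - 24.
Factor the quadratic: (n - 6)(n + 4)
Result: (n + 7)(n - 6)(n + 4)


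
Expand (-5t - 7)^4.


Expand (-5t - 7)^4 by repeated multiplication:
  (-5t - 7)^2 = 25t^2 + 70t + 49
  (-5t - 7)^3 = -125t^3 - 525t^2 - 735t - 343
= 625t^4 + 3500t^3 + 7350t^2 + 6860t + 2401


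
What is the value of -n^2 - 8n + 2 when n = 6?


Using direct substitution:
  -1 * (6)^2 = -36
  -8 * (6)^1 = -48
  constant: 2
Sum = -36 - 48 + 2 = -82


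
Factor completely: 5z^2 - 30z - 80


Roots satisfy r1 + r2 = -b/a = 6 and r1*r2 = c/a = -16.
So r1 = -2, r2 = 8.
5z^2 - 30z - 80 = 5(z - r1)(z - r2) = 5(z + 2)(z - 8)


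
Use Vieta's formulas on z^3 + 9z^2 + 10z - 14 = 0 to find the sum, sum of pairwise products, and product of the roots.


Monic cubic z^3+bz^2+cz+d=0: sum=-b, pairwise sum=c, product=-d.
b=9, c=10, d=-14
r1+r2+r3 = -9
r1r2+r1r3+r2r3 = 10
r1r2r3 = 14


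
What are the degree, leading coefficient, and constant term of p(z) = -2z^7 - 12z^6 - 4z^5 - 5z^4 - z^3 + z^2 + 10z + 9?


Highest power of z is 7, with coefficient -2. Constant term is 9.
Degree = 7, leading coefficient = -2, constant term = 9


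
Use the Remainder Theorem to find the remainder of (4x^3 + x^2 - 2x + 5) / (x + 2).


By the Remainder Theorem, the remainder equals p(-2):
  4*(-2)^3 = -32
  1*(-2)^2 = 4
  -2*(-2)^1 = 4
  constant: 5
Sum: -32 + 4 + 4 + 5 = -19


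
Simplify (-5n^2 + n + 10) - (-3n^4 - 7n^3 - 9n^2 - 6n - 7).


Distribute the minus sign:
  (-5n^2 + n + 10)
- (-3n^4 - 7n^3 - 9n^2 - 6n - 7)
Negate second polynomial: 3n^4 + 7n^3 + 9n^2 + 6n + 7
Add: 3n^4 + 7n^3 + 4n^2 + 7n + 17


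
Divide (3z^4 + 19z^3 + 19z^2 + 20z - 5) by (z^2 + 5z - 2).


(3z^4 + 19z^3 + 19z^2 + 20z - 5) / (z^2 + 5z - 2)
Step 1: 3z^2 * (z^2 + 5z - 2) = 3z^4 + 15z^3 - 6z^2; subtract.
Step 2: 4z * (z^2 + 5z - 2) = 4z^3 + 20z^2 - 8z; subtract.
Step 3: 5 * (z^2 + 5z - 2) = 5z^2 + 25z - 10; subtract.
Quotient: 3z^2 + 4z + 5, Remainder: 3z + 5


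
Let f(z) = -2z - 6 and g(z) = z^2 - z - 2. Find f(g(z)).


Substitute g(z) into f:
f(g(z)) = -2*(z^2 - z - 2) + (-6)
Expand and combine: -2z^2 + 2z - 2


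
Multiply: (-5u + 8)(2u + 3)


Distribute each term of the first polynomial:
  (-5u)(2u + 3) = -10u^2 - 15u
  (8)(2u + 3) = 16u + 24
Sum: -10u^2 + u + 24


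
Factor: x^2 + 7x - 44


Roots satisfy r1 + r2 = -b/a = -7 and r1*r2 = c/a = -44.
So r1 = 4, r2 = -11.
x^2 + 7x - 44 = (x - r1)(x - r2) = (x - 4)(x + 11)


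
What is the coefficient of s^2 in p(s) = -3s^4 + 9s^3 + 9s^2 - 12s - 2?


Read off the coefficient of s^2: 9


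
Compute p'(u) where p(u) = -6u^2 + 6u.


Apply the power rule term by term:
  d/du(-6u^2) = -12u
  d/du(6u) = 6
p'(u) = -12u + 6


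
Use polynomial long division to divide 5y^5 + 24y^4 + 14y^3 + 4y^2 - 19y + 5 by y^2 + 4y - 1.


(5y^5 + 24y^4 + 14y^3 + 4y^2 - 19y + 5) / (y^2 + 4y - 1)
Step 1: 5y^3 * (y^2 + 4y - 1) = 5y^5 + 20y^4 - 5y^3; subtract.
Step 2: 4y^2 * (y^2 + 4y - 1) = 4y^4 + 16y^3 - 4y^2; subtract.
Step 3: 3y * (y^2 + 4y - 1) = 3y^3 + 12y^2 - 3y; subtract.
Step 4: -4 * (y^2 + 4y - 1) = -4y^2 - 16y + 4; subtract.
Quotient: 5y^3 + 4y^2 + 3y - 4, Remainder: 1


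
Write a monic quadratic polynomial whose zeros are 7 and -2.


p(x) = (x - 7)(x + 2)
Expand: x^2 - 5x - 14


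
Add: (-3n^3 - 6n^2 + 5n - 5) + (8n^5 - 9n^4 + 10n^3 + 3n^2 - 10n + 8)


Align terms by degree and add:
  -3n^3 - 6n^2 + 5n - 5
+ 8n^5 - 9n^4 + 10n^3 + 3n^2 - 10n + 8
= 8n^5 - 9n^4 + 7n^3 - 3n^2 - 5n + 3


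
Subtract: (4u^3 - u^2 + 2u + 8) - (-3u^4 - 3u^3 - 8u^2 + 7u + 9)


Distribute the minus sign:
  (4u^3 - u^2 + 2u + 8)
- (-3u^4 - 3u^3 - 8u^2 + 7u + 9)
Negate second polynomial: 3u^4 + 3u^3 + 8u^2 - 7u - 9
Add: 3u^4 + 7u^3 + 7u^2 - 5u - 1


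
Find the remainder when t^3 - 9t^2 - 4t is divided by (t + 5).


By the Remainder Theorem, the remainder equals p(-5):
  1*(-5)^3 = -125
  -9*(-5)^2 = -225
  -4*(-5)^1 = 20
  constant: 0
Sum: -125 - 225 + 20 + 0 = -330


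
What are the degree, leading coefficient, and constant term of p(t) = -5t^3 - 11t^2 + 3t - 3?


Highest power of t is 3, with coefficient -5. Constant term is -3.
Degree = 3, leading coefficient = -5, constant term = -3


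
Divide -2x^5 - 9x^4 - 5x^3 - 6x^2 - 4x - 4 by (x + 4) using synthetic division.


Synthetic division with c = -4. Coefficients: -2, -9, -5, -6, -4, -4
Bring down -2.
  -2 * -4 = 8; 8 - 9 = -1
  -1 * -4 = 4; 4 - 5 = -1
  -1 * -4 = 4; 4 - 6 = -2
  -2 * -4 = 8; 8 - 4 = 4
  4 * -4 = -16; -16 - 4 = -20
Quotient: -2x^4 - x^3 - x^2 - 2x + 4, Remainder: -20


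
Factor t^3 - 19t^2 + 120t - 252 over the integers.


Try integer roots (divisors of -252). t=6: p(6)=0.
Divide out (t - 6): quotient is t^2 - 13t + 42.
Factor the quadratic: (t - 6)(t - 7)
Result: (t - 6)(t - 6)(t - 7)


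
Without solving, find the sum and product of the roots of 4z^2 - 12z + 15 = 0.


For az^2+bz+c=0: sum = -b/a, product = c/a.
a=4, b=-12, c=15
Sum = -(-12)/4 = 3
Product = (15)/4 = 15/4


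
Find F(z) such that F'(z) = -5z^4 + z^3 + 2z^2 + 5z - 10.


Reverse power rule on each term:
  ∫ -5z^4 dz = -z^5
  ∫ z^3 dz = (1/4)z^4
  ∫ 2z^2 dz = (2/3)z^3
  ∫ 5z dz = (5/2)z^2
  ∫ -10 dz = -10z
F(z) = -z^5 + (1/4)z^4 + (2/3)z^3 + (5/2)z^2 - 10z + C


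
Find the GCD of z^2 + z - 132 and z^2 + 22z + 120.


Factor each:
  z^2 + z - 132 = (z + 12)(z - 11)
  z^2 + 22z + 120 = (z + 12)(z + 10)
Common monic factor: z + 12


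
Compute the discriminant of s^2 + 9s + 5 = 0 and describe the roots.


D = b^2 - 4ac = (9)^2 - 4(1)(5) = 81 - 20 = 61
Since D > 0: two distinct irrational roots


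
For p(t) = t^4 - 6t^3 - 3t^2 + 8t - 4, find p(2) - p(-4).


p(2) = -32
p(-4) = 556
p(2) - p(-4) = -32 - 556 = -588


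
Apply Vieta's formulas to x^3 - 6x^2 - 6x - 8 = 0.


Monic cubic x^3+bx^2+cx+d=0: sum=-b, pairwise sum=c, product=-d.
b=-6, c=-6, d=-8
r1+r2+r3 = 6
r1r2+r1r3+r2r3 = -6
r1r2r3 = 8


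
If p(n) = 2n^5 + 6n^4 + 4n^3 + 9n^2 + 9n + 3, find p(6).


Using direct substitution:
  2 * (6)^5 = 15552
  6 * (6)^4 = 7776
  4 * (6)^3 = 864
  9 * (6)^2 = 324
  9 * (6)^1 = 54
  constant: 3
Sum = 15552 + 7776 + 864 + 324 + 54 + 3 = 24573


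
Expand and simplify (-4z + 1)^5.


Expand (-4z + 1)^5 by repeated multiplication:
  (-4z + 1)^2 = 16z^2 - 8z + 1
  (-4z + 1)^3 = -64z^3 + 48z^2 - 12z + 1
  (-4z + 1)^4 = 256z^4 - 256z^3 + 96z^2 - 16z + 1
= -1024z^5 + 1280z^4 - 640z^3 + 160z^2 - 20z + 1


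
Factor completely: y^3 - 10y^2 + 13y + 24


Try integer roots (divisors of 24). y=3: p(3)=0.
Divide out (y - 3): quotient is y^2 - 7y - 8.
Factor the quadratic: (y + 1)(y - 8)
Result: (y - 3)(y + 1)(y - 8)


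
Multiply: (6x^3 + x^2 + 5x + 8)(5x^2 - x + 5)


Distribute each term of the first polynomial:
  (6x^3)(5x^2 - x + 5) = 30x^5 - 6x^4 + 30x^3
  (x^2)(5x^2 - x + 5) = 5x^4 - x^3 + 5x^2
  (5x)(5x^2 - x + 5) = 25x^3 - 5x^2 + 25x
  (8)(5x^2 - x + 5) = 40x^2 - 8x + 40
Sum: 30x^5 - x^4 + 54x^3 + 40x^2 + 17x + 40


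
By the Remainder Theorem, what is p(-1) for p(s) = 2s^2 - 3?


By the Remainder Theorem, the remainder equals p(-1):
  2*(-1)^2 = 2
  0*(-1)^1 = 0
  constant: -3
Sum: 2 + 0 - 3 = -1


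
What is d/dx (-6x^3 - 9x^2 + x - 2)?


Apply the power rule term by term:
  d/dx(-6x^3) = -18x^2
  d/dx(-9x^2) = -18x
  d/dx(x) = 1
  d/dx(-2) = 0
p'(x) = -18x^2 - 18x + 1


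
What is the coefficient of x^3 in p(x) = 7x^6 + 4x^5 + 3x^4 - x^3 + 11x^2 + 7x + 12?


Read off the coefficient of x^3: -1


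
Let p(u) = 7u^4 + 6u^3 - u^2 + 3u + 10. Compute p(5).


Using direct substitution:
  7 * (5)^4 = 4375
  6 * (5)^3 = 750
  -1 * (5)^2 = -25
  3 * (5)^1 = 15
  constant: 10
Sum = 4375 + 750 - 25 + 15 + 10 = 5125


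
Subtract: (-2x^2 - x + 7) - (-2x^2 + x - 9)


Distribute the minus sign:
  (-2x^2 - x + 7)
- (-2x^2 + x - 9)
Negate second polynomial: 2x^2 - x + 9
Add: -2x + 16


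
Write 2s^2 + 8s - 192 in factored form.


Roots satisfy r1 + r2 = -b/a = -4 and r1*r2 = c/a = -96.
So r1 = 8, r2 = -12.
2s^2 + 8s - 192 = 2(s - r1)(s - r2) = 2(s - 8)(s + 12)


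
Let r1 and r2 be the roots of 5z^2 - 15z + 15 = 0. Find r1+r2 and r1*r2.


For az^2+bz+c=0: sum = -b/a, product = c/a.
a=5, b=-15, c=15
Sum = -(-15)/5 = 3
Product = (15)/5 = 3


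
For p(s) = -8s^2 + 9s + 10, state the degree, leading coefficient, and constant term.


Highest power of s is 2, with coefficient -8. Constant term is 10.
Degree = 2, leading coefficient = -8, constant term = 10


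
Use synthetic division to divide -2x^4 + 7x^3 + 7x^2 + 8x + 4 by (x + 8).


Synthetic division with c = -8. Coefficients: -2, 7, 7, 8, 4
Bring down -2.
  -2 * -8 = 16; 16 + 7 = 23
  23 * -8 = -184; -184 + 7 = -177
  -177 * -8 = 1416; 1416 + 8 = 1424
  1424 * -8 = -11392; -11392 + 4 = -11388
Quotient: -2x^3 + 23x^2 - 177x + 1424, Remainder: -11388


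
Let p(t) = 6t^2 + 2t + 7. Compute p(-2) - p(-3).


p(-2) = 27
p(-3) = 55
p(-2) - p(-3) = 27 - 55 = -28


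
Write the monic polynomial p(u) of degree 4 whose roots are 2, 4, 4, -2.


p(u) = (u - 2)(u - 4)(u - 4)(u + 2)
Expand: u^4 - 8u^3 + 12u^2 + 32u - 64


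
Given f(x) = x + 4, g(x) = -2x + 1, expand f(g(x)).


Substitute g(x) into f:
f(g(x)) = 1*(-2x + 1) + 4
Expand and combine: -2x + 5


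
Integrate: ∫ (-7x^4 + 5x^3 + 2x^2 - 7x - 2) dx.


Reverse power rule on each term:
  ∫ -7x^4 dx = -(7/5)x^5
  ∫ 5x^3 dx = (5/4)x^4
  ∫ 2x^2 dx = (2/3)x^3
  ∫ -7x dx = -(7/2)x^2
  ∫ -2 dx = -2x
F(x) = -(7/5)x^5 + (5/4)x^4 + (2/3)x^3 - (7/2)x^2 - 2x + C


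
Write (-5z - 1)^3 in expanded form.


Expand (-5z - 1)^3 by repeated multiplication:
  (-5z - 1)^2 = 25z^2 + 10z + 1
= -125z^3 - 75z^2 - 15z - 1


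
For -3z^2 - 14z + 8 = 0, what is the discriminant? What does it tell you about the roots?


D = b^2 - 4ac = (-14)^2 - 4(-3)(8) = 196 + 96 = 292
Since D > 0: two distinct irrational roots


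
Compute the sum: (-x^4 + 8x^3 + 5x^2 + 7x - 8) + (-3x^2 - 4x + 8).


Align terms by degree and add:
  -x^4 + 8x^3 + 5x^2 + 7x - 8
  -3x^2 - 4x + 8
= -x^4 + 8x^3 + 2x^2 + 3x


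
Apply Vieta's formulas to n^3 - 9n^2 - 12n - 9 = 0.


Monic cubic n^3+bn^2+cn+d=0: sum=-b, pairwise sum=c, product=-d.
b=-9, c=-12, d=-9
r1+r2+r3 = 9
r1r2+r1r3+r2r3 = -12
r1r2r3 = 9


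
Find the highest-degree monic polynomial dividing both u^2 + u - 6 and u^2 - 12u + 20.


Factor each:
  u^2 + u - 6 = (u - 2)(u + 3)
  u^2 - 12u + 20 = (u - 2)(u - 10)
Common monic factor: u - 2


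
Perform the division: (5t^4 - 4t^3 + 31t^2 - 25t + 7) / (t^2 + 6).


(5t^4 - 4t^3 + 31t^2 - 25t + 7) / (t^2 + 6)
Step 1: 5t^2 * (t^2 + 6) = 5t^4 + 30t^2; subtract.
Step 2: -4t * (t^2 + 6) = -4t^3 - 24t; subtract.
Step 3: 1 * (t^2 + 6) = t^2 + 6; subtract.
Quotient: 5t^2 - 4t + 1, Remainder: -t + 1


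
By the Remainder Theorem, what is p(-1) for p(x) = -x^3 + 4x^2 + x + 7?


By the Remainder Theorem, the remainder equals p(-1):
  -1*(-1)^3 = 1
  4*(-1)^2 = 4
  1*(-1)^1 = -1
  constant: 7
Sum: 1 + 4 - 1 + 7 = 11


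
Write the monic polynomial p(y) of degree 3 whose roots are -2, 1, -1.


p(y) = (y + 2)(y - 1)(y + 1)
Expand: y^3 + 2y^2 - y - 2


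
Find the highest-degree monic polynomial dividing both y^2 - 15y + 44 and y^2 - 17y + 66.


Factor each:
  y^2 - 15y + 44 = (y - 11)(y - 4)
  y^2 - 17y + 66 = (y - 11)(y - 6)
Common monic factor: y - 11


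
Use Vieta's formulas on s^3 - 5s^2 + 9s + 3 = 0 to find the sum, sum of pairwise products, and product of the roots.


Monic cubic s^3+bs^2+cs+d=0: sum=-b, pairwise sum=c, product=-d.
b=-5, c=9, d=3
r1+r2+r3 = 5
r1r2+r1r3+r2r3 = 9
r1r2r3 = -3


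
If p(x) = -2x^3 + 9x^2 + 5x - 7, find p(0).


Using direct substitution:
  -2 * (0)^3 = 0
  9 * (0)^2 = 0
  5 * (0)^1 = 0
  constant: -7
Sum = 0 + 0 + 0 - 7 = -7


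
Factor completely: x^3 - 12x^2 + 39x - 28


Try integer roots (divisors of -28). x=7: p(7)=0.
Divide out (x - 7): quotient is x^2 - 5x + 4.
Factor the quadratic: (x - 4)(x - 1)
Result: (x - 7)(x - 4)(x - 1)


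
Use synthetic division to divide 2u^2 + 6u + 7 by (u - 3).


Synthetic division with c = 3. Coefficients: 2, 6, 7
Bring down 2.
  2 * 3 = 6; 6 + 6 = 12
  12 * 3 = 36; 36 + 7 = 43
Quotient: 2u + 12, Remainder: 43


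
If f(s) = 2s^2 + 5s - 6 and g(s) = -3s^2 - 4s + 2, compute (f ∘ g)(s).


Substitute g(s) into f:
f(g(s)) = 2*(-3s^2 - 4s + 2)^2 + 5*(-3s^2 - 4s + 2) + (-6)
(-3s^2 - 4s + 2)^2 = 9s^4 + 24s^3 + 4s^2 - 16s + 4
Expand and combine: 18s^4 + 48s^3 - 7s^2 - 52s + 12


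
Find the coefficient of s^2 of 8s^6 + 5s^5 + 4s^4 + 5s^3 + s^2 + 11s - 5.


Read off the coefficient of s^2: 1


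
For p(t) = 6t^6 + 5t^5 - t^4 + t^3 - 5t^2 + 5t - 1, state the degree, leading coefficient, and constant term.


Highest power of t is 6, with coefficient 6. Constant term is -1.
Degree = 6, leading coefficient = 6, constant term = -1


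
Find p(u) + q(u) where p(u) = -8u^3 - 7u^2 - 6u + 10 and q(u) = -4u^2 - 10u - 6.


Align terms by degree and add:
  -8u^3 - 7u^2 - 6u + 10
  -4u^2 - 10u - 6
= -8u^3 - 11u^2 - 16u + 4


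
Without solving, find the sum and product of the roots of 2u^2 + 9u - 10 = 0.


For au^2+bu+c=0: sum = -b/a, product = c/a.
a=2, b=9, c=-10
Sum = -(9)/2 = -9/2
Product = (-10)/2 = -5


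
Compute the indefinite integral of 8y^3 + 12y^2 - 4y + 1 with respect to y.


Reverse power rule on each term:
  ∫ 8y^3 dy = 2y^4
  ∫ 12y^2 dy = 4y^3
  ∫ -4y dy = -2y^2
  ∫ 1 dy = y
F(y) = 2y^4 + 4y^3 - 2y^2 + y + C


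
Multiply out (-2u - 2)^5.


Expand (-2u - 2)^5 by repeated multiplication:
  (-2u - 2)^2 = 4u^2 + 8u + 4
  (-2u - 2)^3 = -8u^3 - 24u^2 - 24u - 8
  (-2u - 2)^4 = 16u^4 + 64u^3 + 96u^2 + 64u + 16
= -32u^5 - 160u^4 - 320u^3 - 320u^2 - 160u - 32


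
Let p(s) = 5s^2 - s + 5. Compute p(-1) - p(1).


p(-1) = 11
p(1) = 9
p(-1) - p(1) = 11 - 9 = 2


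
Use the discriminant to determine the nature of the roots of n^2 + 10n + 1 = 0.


D = b^2 - 4ac = (10)^2 - 4(1)(1) = 100 - 4 = 96
Since D > 0: two distinct irrational roots


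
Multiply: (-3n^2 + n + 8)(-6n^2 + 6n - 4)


Distribute each term of the first polynomial:
  (-3n^2)(-6n^2 + 6n - 4) = 18n^4 - 18n^3 + 12n^2
  (n)(-6n^2 + 6n - 4) = -6n^3 + 6n^2 - 4n
  (8)(-6n^2 + 6n - 4) = -48n^2 + 48n - 32
Sum: 18n^4 - 24n^3 - 30n^2 + 44n - 32


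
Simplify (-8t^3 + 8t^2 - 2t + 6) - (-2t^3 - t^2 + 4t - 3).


Distribute the minus sign:
  (-8t^3 + 8t^2 - 2t + 6)
- (-2t^3 - t^2 + 4t - 3)
Negate second polynomial: 2t^3 + t^2 - 4t + 3
Add: -6t^3 + 9t^2 - 6t + 9


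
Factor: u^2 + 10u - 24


Roots satisfy r1 + r2 = -b/a = -10 and r1*r2 = c/a = -24.
So r1 = -12, r2 = 2.
u^2 + 10u - 24 = (u - r1)(u - r2) = (u + 12)(u - 2)


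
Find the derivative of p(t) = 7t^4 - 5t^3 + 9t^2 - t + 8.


Apply the power rule term by term:
  d/dt(7t^4) = 28t^3
  d/dt(-5t^3) = -15t^2
  d/dt(9t^2) = 18t
  d/dt(-t) = -1
  d/dt(8) = 0
p'(t) = 28t^3 - 15t^2 + 18t - 1


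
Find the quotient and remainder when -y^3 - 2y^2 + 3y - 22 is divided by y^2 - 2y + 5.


(-y^3 - 2y^2 + 3y - 22) / (y^2 - 2y + 5)
Step 1: -y * (y^2 - 2y + 5) = -y^3 + 2y^2 - 5y; subtract.
Step 2: -4 * (y^2 - 2y + 5) = -4y^2 + 8y - 20; subtract.
Quotient: -y - 4, Remainder: -2


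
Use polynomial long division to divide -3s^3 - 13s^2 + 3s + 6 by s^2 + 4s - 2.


(-3s^3 - 13s^2 + 3s + 6) / (s^2 + 4s - 2)
Step 1: -3s * (s^2 + 4s - 2) = -3s^3 - 12s^2 + 6s; subtract.
Step 2: -1 * (s^2 + 4s - 2) = -s^2 - 4s + 2; subtract.
Quotient: -3s - 1, Remainder: s + 4


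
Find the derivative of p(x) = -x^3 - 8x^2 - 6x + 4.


Apply the power rule term by term:
  d/dx(-x^3) = -3x^2
  d/dx(-8x^2) = -16x
  d/dx(-6x) = -6
  d/dx(4) = 0
p'(x) = -3x^2 - 16x - 6


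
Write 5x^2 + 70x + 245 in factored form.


Roots satisfy r1 + r2 = -b/a = -14 and r1*r2 = c/a = 49.
So r1 = -7, r2 = -7.
5x^2 + 70x + 245 = 5(x - r1)(x - r2) = 5(x + 7)(x + 7)


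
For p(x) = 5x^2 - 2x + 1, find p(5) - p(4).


p(5) = 116
p(4) = 73
p(5) - p(4) = 116 - 73 = 43


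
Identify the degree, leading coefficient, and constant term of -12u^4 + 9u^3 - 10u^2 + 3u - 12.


Highest power of u is 4, with coefficient -12. Constant term is -12.
Degree = 4, leading coefficient = -12, constant term = -12


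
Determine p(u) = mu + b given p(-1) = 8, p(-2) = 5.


p(u) = mu + b. Using p(-1)=8, p(-2)=5:
m = (8 - 5)/(-1 + 2) = 3/1 = 3
b = 8 - m*(-1) = 8 + 3 = 11
p(u) = 3u + 11


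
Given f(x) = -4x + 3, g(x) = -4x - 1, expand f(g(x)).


Substitute g(x) into f:
f(g(x)) = -4*(-4x - 1) + 3
Expand and combine: 16x + 7


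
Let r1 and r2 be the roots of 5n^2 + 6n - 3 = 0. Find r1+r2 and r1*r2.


For an^2+bn+c=0: sum = -b/a, product = c/a.
a=5, b=6, c=-3
Sum = -(6)/5 = -6/5
Product = (-3)/5 = -3/5


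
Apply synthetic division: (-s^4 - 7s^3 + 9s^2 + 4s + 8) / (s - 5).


Synthetic division with c = 5. Coefficients: -1, -7, 9, 4, 8
Bring down -1.
  -1 * 5 = -5; -5 - 7 = -12
  -12 * 5 = -60; -60 + 9 = -51
  -51 * 5 = -255; -255 + 4 = -251
  -251 * 5 = -1255; -1255 + 8 = -1247
Quotient: -s^3 - 12s^2 - 51s - 251, Remainder: -1247


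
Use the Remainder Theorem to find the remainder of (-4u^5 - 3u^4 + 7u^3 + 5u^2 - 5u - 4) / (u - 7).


By the Remainder Theorem, the remainder equals p(7):
  -4*(7)^5 = -67228
  -3*(7)^4 = -7203
  7*(7)^3 = 2401
  5*(7)^2 = 245
  -5*(7)^1 = -35
  constant: -4
Sum: -67228 - 7203 + 2401 + 245 - 35 - 4 = -71824


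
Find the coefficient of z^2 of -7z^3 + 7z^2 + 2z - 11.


Read off the coefficient of z^2: 7


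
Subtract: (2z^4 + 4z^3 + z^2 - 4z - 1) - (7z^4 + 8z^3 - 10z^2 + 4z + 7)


Distribute the minus sign:
  (2z^4 + 4z^3 + z^2 - 4z - 1)
- (7z^4 + 8z^3 - 10z^2 + 4z + 7)
Negate second polynomial: -7z^4 - 8z^3 + 10z^2 - 4z - 7
Add: -5z^4 - 4z^3 + 11z^2 - 8z - 8


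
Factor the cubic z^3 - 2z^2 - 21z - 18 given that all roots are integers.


Try integer roots (divisors of -18). z=6: p(6)=0.
Divide out (z - 6): quotient is z^2 + 4z + 3.
Factor the quadratic: (z + 1)(z + 3)
Result: (z - 6)(z + 1)(z + 3)


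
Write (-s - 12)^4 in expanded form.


Expand (-s - 12)^4 by repeated multiplication:
  (-s - 12)^2 = s^2 + 24s + 144
  (-s - 12)^3 = -s^3 - 36s^2 - 432s - 1728
= s^4 + 48s^3 + 864s^2 + 6912s + 20736


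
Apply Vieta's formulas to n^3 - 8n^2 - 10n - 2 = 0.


Monic cubic n^3+bn^2+cn+d=0: sum=-b, pairwise sum=c, product=-d.
b=-8, c=-10, d=-2
r1+r2+r3 = 8
r1r2+r1r3+r2r3 = -10
r1r2r3 = 2


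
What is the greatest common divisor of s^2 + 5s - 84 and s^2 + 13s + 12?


Factor each:
  s^2 + 5s - 84 = (s + 12)(s - 7)
  s^2 + 13s + 12 = (s + 12)(s + 1)
Common monic factor: s + 12


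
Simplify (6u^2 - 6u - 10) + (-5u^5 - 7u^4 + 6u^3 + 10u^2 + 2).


Align terms by degree and add:
  6u^2 - 6u - 10
  -5u^5 - 7u^4 + 6u^3 + 10u^2 + 2
= -5u^5 - 7u^4 + 6u^3 + 16u^2 - 6u - 8


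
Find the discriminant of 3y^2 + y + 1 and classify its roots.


D = b^2 - 4ac = (1)^2 - 4(3)(1) = 1 - 12 = -11
Since D < 0: two complex conjugate roots (no real roots)


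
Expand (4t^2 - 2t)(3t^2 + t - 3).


Distribute each term of the first polynomial:
  (4t^2)(3t^2 + t - 3) = 12t^4 + 4t^3 - 12t^2
  (-2t)(3t^2 + t - 3) = -6t^3 - 2t^2 + 6t
Sum: 12t^4 - 2t^3 - 14t^2 + 6t


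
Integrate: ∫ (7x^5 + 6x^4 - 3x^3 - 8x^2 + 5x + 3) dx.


Reverse power rule on each term:
  ∫ 7x^5 dx = (7/6)x^6
  ∫ 6x^4 dx = (6/5)x^5
  ∫ -3x^3 dx = -(3/4)x^4
  ∫ -8x^2 dx = -(8/3)x^3
  ∫ 5x dx = (5/2)x^2
  ∫ 3 dx = 3x
F(x) = (7/6)x^6 + (6/5)x^5 - (3/4)x^4 - (8/3)x^3 + (5/2)x^2 + 3x + C


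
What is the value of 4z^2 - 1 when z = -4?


Using direct substitution:
  4 * (-4)^2 = 64
  0 * (-4)^1 = 0
  constant: -1
Sum = 64 + 0 - 1 = 63


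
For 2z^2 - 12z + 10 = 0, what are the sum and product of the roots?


For az^2+bz+c=0: sum = -b/a, product = c/a.
a=2, b=-12, c=10
Sum = -(-12)/2 = 6
Product = (10)/2 = 5


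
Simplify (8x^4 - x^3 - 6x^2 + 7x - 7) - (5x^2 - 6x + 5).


Distribute the minus sign:
  (8x^4 - x^3 - 6x^2 + 7x - 7)
- (5x^2 - 6x + 5)
Negate second polynomial: -5x^2 + 6x - 5
Add: 8x^4 - x^3 - 11x^2 + 13x - 12


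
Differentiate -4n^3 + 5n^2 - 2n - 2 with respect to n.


Apply the power rule term by term:
  d/dn(-4n^3) = -12n^2
  d/dn(5n^2) = 10n
  d/dn(-2n) = -2
  d/dn(-2) = 0
p'(n) = -12n^2 + 10n - 2


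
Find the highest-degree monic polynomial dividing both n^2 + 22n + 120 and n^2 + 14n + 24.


Factor each:
  n^2 + 22n + 120 = (n + 12)(n + 10)
  n^2 + 14n + 24 = (n + 12)(n + 2)
Common monic factor: n + 12


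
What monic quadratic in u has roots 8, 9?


p(u) = (u - 8)(u - 9)
Expand: u^2 - 17u + 72


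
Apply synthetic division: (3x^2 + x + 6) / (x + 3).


Synthetic division with c = -3. Coefficients: 3, 1, 6
Bring down 3.
  3 * -3 = -9; -9 + 1 = -8
  -8 * -3 = 24; 24 + 6 = 30
Quotient: 3x - 8, Remainder: 30


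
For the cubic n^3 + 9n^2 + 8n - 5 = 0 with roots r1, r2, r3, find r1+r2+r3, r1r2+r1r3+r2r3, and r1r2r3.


Monic cubic n^3+bn^2+cn+d=0: sum=-b, pairwise sum=c, product=-d.
b=9, c=8, d=-5
r1+r2+r3 = -9
r1r2+r1r3+r2r3 = 8
r1r2r3 = 5


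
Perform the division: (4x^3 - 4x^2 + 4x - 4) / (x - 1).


(4x^3 - 4x^2 + 4x - 4) / (x - 1)
Step 1: 4x^2 * (x - 1) = 4x^3 - 4x^2; subtract.
Step 2: 0 * (x - 1) = 0; subtract.
Step 3: 4 * (x - 1) = 4x - 4; subtract.
Quotient: 4x^2 + 4, Remainder: 0


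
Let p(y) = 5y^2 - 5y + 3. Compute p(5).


Using direct substitution:
  5 * (5)^2 = 125
  -5 * (5)^1 = -25
  constant: 3
Sum = 125 - 25 + 3 = 103


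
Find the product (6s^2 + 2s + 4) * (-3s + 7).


Distribute each term of the first polynomial:
  (6s^2)(-3s + 7) = -18s^3 + 42s^2
  (2s)(-3s + 7) = -6s^2 + 14s
  (4)(-3s + 7) = -12s + 28
Sum: -18s^3 + 36s^2 + 2s + 28


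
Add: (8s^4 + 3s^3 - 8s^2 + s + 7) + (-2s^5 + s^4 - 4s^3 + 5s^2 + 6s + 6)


Align terms by degree and add:
  8s^4 + 3s^3 - 8s^2 + s + 7
  -2s^5 + s^4 - 4s^3 + 5s^2 + 6s + 6
= -2s^5 + 9s^4 - s^3 - 3s^2 + 7s + 13


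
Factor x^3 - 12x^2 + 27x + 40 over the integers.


Try integer roots (divisors of 40). x=-1: p(-1)=0.
Divide out (x + 1): quotient is x^2 - 13x + 40.
Factor the quadratic: (x - 8)(x - 5)
Result: (x + 1)(x - 8)(x - 5)


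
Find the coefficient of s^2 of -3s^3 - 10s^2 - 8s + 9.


Read off the coefficient of s^2: -10


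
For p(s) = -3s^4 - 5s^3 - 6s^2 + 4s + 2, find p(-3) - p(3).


p(-3) = -172
p(3) = -418
p(-3) - p(3) = -172 + 418 = 246


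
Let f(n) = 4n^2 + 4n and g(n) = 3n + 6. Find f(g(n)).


Substitute g(n) into f:
f(g(n)) = 4*(3n + 6)^2 + 4*(3n + 6)
(3n + 6)^2 = 9n^2 + 36n + 36
Expand and combine: 36n^2 + 156n + 168


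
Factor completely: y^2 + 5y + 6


Roots satisfy r1 + r2 = -b/a = -5 and r1*r2 = c/a = 6.
So r1 = -3, r2 = -2.
y^2 + 5y + 6 = (y - r1)(y - r2) = (y + 3)(y + 2)


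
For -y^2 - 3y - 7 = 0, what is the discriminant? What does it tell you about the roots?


D = b^2 - 4ac = (-3)^2 - 4(-1)(-7) = 9 - 28 = -19
Since D < 0: two complex conjugate roots (no real roots)


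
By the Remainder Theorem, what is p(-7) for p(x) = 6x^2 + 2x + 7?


By the Remainder Theorem, the remainder equals p(-7):
  6*(-7)^2 = 294
  2*(-7)^1 = -14
  constant: 7
Sum: 294 - 14 + 7 = 287


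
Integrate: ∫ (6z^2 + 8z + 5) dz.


Reverse power rule on each term:
  ∫ 6z^2 dz = 2z^3
  ∫ 8z dz = 4z^2
  ∫ 5 dz = 5z
F(z) = 2z^3 + 4z^2 + 5z + C


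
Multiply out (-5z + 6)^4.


Expand (-5z + 6)^4 by repeated multiplication:
  (-5z + 6)^2 = 25z^2 - 60z + 36
  (-5z + 6)^3 = -125z^3 + 450z^2 - 540z + 216
= 625z^4 - 3000z^3 + 5400z^2 - 4320z + 1296


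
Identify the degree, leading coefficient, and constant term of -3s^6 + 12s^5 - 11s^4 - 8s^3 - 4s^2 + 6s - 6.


Highest power of s is 6, with coefficient -3. Constant term is -6.
Degree = 6, leading coefficient = -3, constant term = -6


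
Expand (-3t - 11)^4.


Expand (-3t - 11)^4 by repeated multiplication:
  (-3t - 11)^2 = 9t^2 + 66t + 121
  (-3t - 11)^3 = -27t^3 - 297t^2 - 1089t - 1331
= 81t^4 + 1188t^3 + 6534t^2 + 15972t + 14641


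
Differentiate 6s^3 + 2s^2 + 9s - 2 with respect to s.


Apply the power rule term by term:
  d/ds(6s^3) = 18s^2
  d/ds(2s^2) = 4s
  d/ds(9s) = 9
  d/ds(-2) = 0
p'(s) = 18s^2 + 4s + 9


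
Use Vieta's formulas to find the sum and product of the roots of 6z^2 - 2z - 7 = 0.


For az^2+bz+c=0: sum = -b/a, product = c/a.
a=6, b=-2, c=-7
Sum = -(-2)/6 = 1/3
Product = (-7)/6 = -7/6


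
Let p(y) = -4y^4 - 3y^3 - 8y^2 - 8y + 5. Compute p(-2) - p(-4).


p(-2) = -51
p(-4) = -923
p(-2) - p(-4) = -51 + 923 = 872


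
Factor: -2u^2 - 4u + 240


Roots satisfy r1 + r2 = -b/a = -2 and r1*r2 = c/a = -120.
So r1 = -12, r2 = 10.
-2u^2 - 4u + 240 = -2(u - r1)(u - r2) = -2(u + 12)(u - 10)


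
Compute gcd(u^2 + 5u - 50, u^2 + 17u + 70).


Factor each:
  u^2 + 5u - 50 = (u + 10)(u - 5)
  u^2 + 17u + 70 = (u + 10)(u + 7)
Common monic factor: u + 10


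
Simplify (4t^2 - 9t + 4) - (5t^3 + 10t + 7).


Distribute the minus sign:
  (4t^2 - 9t + 4)
- (5t^3 + 10t + 7)
Negate second polynomial: -5t^3 - 10t - 7
Add: -5t^3 + 4t^2 - 19t - 3


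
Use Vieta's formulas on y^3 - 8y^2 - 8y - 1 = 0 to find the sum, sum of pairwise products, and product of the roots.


Monic cubic y^3+by^2+cy+d=0: sum=-b, pairwise sum=c, product=-d.
b=-8, c=-8, d=-1
r1+r2+r3 = 8
r1r2+r1r3+r2r3 = -8
r1r2r3 = 1


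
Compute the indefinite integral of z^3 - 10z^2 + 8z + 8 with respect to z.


Reverse power rule on each term:
  ∫ z^3 dz = (1/4)z^4
  ∫ -10z^2 dz = -(10/3)z^3
  ∫ 8z dz = 4z^2
  ∫ 8 dz = 8z
F(z) = (1/4)z^4 - (10/3)z^3 + 4z^2 + 8z + C


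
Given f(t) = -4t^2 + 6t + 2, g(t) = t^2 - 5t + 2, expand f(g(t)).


Substitute g(t) into f:
f(g(t)) = -4*(t^2 - 5t + 2)^2 + 6*(t^2 - 5t + 2) + 2
(t^2 - 5t + 2)^2 = t^4 - 10t^3 + 29t^2 - 20t + 4
Expand and combine: -4t^4 + 40t^3 - 110t^2 + 50t - 2


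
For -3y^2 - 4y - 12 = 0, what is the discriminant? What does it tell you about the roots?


D = b^2 - 4ac = (-4)^2 - 4(-3)(-12) = 16 - 144 = -128
Since D < 0: two complex conjugate roots (no real roots)


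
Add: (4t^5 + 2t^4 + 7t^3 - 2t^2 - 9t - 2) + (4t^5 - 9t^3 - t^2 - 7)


Align terms by degree and add:
  4t^5 + 2t^4 + 7t^3 - 2t^2 - 9t - 2
+ 4t^5 - 9t^3 - t^2 - 7
= 8t^5 + 2t^4 - 2t^3 - 3t^2 - 9t - 9


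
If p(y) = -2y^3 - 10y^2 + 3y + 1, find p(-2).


Using direct substitution:
  -2 * (-2)^3 = 16
  -10 * (-2)^2 = -40
  3 * (-2)^1 = -6
  constant: 1
Sum = 16 - 40 - 6 + 1 = -29


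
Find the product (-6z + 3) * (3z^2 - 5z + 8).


Distribute each term of the first polynomial:
  (-6z)(3z^2 - 5z + 8) = -18z^3 + 30z^2 - 48z
  (3)(3z^2 - 5z + 8) = 9z^2 - 15z + 24
Sum: -18z^3 + 39z^2 - 63z + 24


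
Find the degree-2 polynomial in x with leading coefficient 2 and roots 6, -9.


p(x) = 2(x - 6)(x + 9)
Expand: 2x^2 + 6x - 108


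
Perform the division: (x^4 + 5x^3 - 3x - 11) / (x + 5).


(x^4 + 5x^3 - 3x - 11) / (x + 5)
Step 1: x^3 * (x + 5) = x^4 + 5x^3; subtract.
Step 2: 0 * (x + 5) = 0; subtract.
Step 3: 0 * (x + 5) = 0; subtract.
Step 4: -3 * (x + 5) = -3x - 15; subtract.
Quotient: x^3 - 3, Remainder: 4


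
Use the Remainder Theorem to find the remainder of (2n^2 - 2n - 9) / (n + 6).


By the Remainder Theorem, the remainder equals p(-6):
  2*(-6)^2 = 72
  -2*(-6)^1 = 12
  constant: -9
Sum: 72 + 12 - 9 = 75


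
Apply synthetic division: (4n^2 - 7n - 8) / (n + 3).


Synthetic division with c = -3. Coefficients: 4, -7, -8
Bring down 4.
  4 * -3 = -12; -12 - 7 = -19
  -19 * -3 = 57; 57 - 8 = 49
Quotient: 4n - 19, Remainder: 49


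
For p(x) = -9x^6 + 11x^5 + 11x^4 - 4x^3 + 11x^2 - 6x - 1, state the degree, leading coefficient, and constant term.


Highest power of x is 6, with coefficient -9. Constant term is -1.
Degree = 6, leading coefficient = -9, constant term = -1


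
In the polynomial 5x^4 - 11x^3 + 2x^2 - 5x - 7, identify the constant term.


Read off the constant term: -7


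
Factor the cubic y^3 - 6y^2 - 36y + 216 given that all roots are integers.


Try integer roots (divisors of 216). y=-6: p(-6)=0.
Divide out (y + 6): quotient is y^2 - 12y + 36.
Factor the quadratic: (y - 6)(y - 6)
Result: (y + 6)(y - 6)(y - 6)


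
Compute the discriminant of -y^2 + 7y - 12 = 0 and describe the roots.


D = b^2 - 4ac = (7)^2 - 4(-1)(-12) = 49 - 48 = 1
Since D > 0: two distinct rational roots


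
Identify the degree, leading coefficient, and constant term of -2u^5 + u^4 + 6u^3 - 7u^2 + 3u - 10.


Highest power of u is 5, with coefficient -2. Constant term is -10.
Degree = 5, leading coefficient = -2, constant term = -10


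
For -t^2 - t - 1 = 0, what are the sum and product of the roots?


For at^2+bt+c=0: sum = -b/a, product = c/a.
a=-1, b=-1, c=-1
Sum = -(-1)/-1 = -1
Product = (-1)/-1 = 1


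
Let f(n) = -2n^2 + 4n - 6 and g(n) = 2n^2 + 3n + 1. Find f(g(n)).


Substitute g(n) into f:
f(g(n)) = -2*(2n^2 + 3n + 1)^2 + 4*(2n^2 + 3n + 1) + (-6)
(2n^2 + 3n + 1)^2 = 4n^4 + 12n^3 + 13n^2 + 6n + 1
Expand and combine: -8n^4 - 24n^3 - 18n^2 - 4


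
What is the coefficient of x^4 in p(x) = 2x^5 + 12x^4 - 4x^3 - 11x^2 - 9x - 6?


Read off the coefficient of x^4: 12


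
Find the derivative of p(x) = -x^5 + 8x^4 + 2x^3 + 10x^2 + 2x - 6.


Apply the power rule term by term:
  d/dx(-x^5) = -5x^4
  d/dx(8x^4) = 32x^3
  d/dx(2x^3) = 6x^2
  d/dx(10x^2) = 20x
  d/dx(2x) = 2
  d/dx(-6) = 0
p'(x) = -5x^4 + 32x^3 + 6x^2 + 20x + 2
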